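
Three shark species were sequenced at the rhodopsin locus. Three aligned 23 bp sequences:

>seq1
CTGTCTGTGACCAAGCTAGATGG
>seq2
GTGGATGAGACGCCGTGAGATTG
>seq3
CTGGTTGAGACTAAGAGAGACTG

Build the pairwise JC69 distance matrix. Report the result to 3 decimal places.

seq1–seq2: 10/23 sites differ → p ≈ 0.434783, d = −0.75 ln(1 − 0.579711) = 0.650110 ≈ 0.650.
seq1–seq3: 8/23 sites differ → p ≈ 0.347826, d = −0.75 ln(1 − 0.463768) = 0.467391 ≈ 0.467.
seq2–seq3: 7/23 sites differ → p ≈ 0.304348, d = −0.75 ln(1 − 0.405797) = 0.390401 ≈ 0.390.

d(seq1,seq2) = 0.650, d(seq1,seq3) = 0.467, d(seq2,seq3) = 0.390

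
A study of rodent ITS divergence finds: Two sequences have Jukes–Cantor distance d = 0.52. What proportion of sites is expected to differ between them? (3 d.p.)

0.375

p = (3/4)(1 − e^(−4d/3)) = 0.75 × (1 − e^(-0.693333)) = 0.75 × (1 − 0.499907) = 0.375070.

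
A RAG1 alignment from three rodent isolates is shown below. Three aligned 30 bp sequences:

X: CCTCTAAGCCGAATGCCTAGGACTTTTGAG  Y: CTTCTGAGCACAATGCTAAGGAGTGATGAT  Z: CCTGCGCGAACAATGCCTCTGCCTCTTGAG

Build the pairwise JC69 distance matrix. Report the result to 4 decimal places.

X–Y: 10/30 sites differ → p ≈ 0.333333, d = −0.75 ln(1 − 0.444444) = 0.440839 ≈ 0.4408.
X–Z: 11/30 sites differ → p ≈ 0.366667, d = −0.75 ln(1 − 0.488889) = 0.503376 ≈ 0.5034.
Y–Z: 14/30 sites differ → p ≈ 0.466667, d = −0.75 ln(1 − 0.622223) = 0.730088 ≈ 0.7301.

d(X,Y) = 0.4408, d(X,Z) = 0.5034, d(Y,Z) = 0.7301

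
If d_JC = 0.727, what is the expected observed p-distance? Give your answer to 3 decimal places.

p = (3/4)(1 − e^(−4d/3)) = 0.75 × (1 − e^(-0.969333)) = 0.75 × (1 − 0.379336) = 0.465498.

0.465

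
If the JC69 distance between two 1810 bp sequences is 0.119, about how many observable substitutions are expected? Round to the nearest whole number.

Invert JC69: p = (3/4)(1 − e^(−4d/3)) = 0.75 × (1 − e^(-0.158667)) = 0.75 × (1 − 0.853280) = 0.110040.
Expected differing sites = pL ≈ 0.110040 × 1810 = 199.1724 ≈ 199.

199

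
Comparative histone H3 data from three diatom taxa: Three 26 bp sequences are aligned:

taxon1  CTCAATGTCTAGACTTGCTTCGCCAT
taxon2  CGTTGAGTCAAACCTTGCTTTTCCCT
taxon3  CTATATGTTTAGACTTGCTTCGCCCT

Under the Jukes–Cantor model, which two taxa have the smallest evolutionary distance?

taxon1 and taxon3

taxon1–taxon2: 11/26 differ, p = 0.423, d = 0.623.
taxon1–taxon3: 4/26 differ, p = 0.154, d = 0.172.
taxon2–taxon3: 10/26 differ, p = 0.385, d = 0.539.
The smallest distance is between taxon1 and taxon3.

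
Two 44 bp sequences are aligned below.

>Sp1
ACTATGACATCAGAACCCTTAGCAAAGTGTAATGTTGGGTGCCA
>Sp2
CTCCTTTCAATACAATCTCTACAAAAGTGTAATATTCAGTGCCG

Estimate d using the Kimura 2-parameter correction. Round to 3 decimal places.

0.607

Of 44 sites, 9 differences are transitions and 9 are transversions, so P = 9/44 ≈ 0.204545 and Q = 9/44 ≈ 0.204545.
Under the Kimura two-parameter model, d = −½ ln(1 − 2P − Q) − ¼ ln(1 − 2Q).
1 − 2P − Q = 0.386365, giving −½ ln(0.386365) = 0.475486.
1 − 2Q = 0.59091, giving −¼ ln(0.59091) = 0.131523.
d = 0.475486 + 0.131523 = 0.607009.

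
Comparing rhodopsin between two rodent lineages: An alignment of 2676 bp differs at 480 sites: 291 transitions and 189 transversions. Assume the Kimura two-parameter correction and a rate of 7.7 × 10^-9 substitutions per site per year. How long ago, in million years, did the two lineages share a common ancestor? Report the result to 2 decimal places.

P = 291/2676 ≈ 0.108744 and Q = 189/2676 ≈ 0.070628.
Under the Kimura two-parameter model, d = −½ ln(1 − 2P − Q) − ¼ ln(1 − 2Q).
1 − 2P − Q = 0.711884, giving −½ ln(0.711884) = 0.169920.
1 − 2Q = 0.858744, giving −¼ ln(0.858744) = 0.038071.
d = 0.169920 + 0.038071 = 0.207991.
Under a molecular clock d = 2μt, so t = d/(2μ) = 0.207991 / (2 × 7.7 × 10^-9) = 13.51 million years.

13.51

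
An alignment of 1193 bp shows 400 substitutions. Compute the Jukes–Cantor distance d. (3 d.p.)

0.444

p = 400/1193 ≈ 0.335289.
d = −(3/4) ln(1 − 4p/3) = −0.75 ln(1 − 0.447052) = −0.75 ln(0.552948)
  = −0.75 × (-0.592491) = 0.444368 substitutions/site.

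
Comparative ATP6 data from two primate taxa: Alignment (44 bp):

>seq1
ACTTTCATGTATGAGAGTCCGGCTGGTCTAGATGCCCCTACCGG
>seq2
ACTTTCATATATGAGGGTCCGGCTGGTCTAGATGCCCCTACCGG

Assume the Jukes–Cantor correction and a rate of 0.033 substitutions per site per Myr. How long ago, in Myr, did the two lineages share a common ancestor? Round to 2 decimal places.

0.71

The sequences differ at 2 of 44 sites (9, 16), so p = 2/44 ≈ 0.045455.
d = −(3/4) ln(1 − 4p/3) = −0.75 ln(1 − 0.060607) = −0.75 ln(0.939393)
  = −0.75 × (-0.062521) = 0.046891 substitutions/site.
Under a molecular clock d = 2μt, so t = d/(2μ) = 0.046891 / (2 × 0.033) = 0.71 Myr.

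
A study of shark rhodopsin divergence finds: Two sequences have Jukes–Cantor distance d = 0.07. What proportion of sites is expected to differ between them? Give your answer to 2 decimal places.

p = (3/4)(1 − e^(−4d/3)) = 0.75 × (1 − e^(-0.093333)) = 0.75 × (1 − 0.910890) = 0.066833.

0.07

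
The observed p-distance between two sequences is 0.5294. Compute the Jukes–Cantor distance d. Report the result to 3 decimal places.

0.918

d = −(3/4) ln(1 − 4p/3) = −0.75 ln(1 − 0.705867) = −0.75 ln(0.294133)
  = −0.75 × (-1.223723) = 0.917792 substitutions/site.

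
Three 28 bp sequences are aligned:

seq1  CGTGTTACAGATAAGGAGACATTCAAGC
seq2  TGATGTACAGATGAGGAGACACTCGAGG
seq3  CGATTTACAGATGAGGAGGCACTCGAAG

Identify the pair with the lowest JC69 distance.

seq1–seq2: 8/28 differ, p = 0.286, d = 0.360.
seq1–seq3: 8/28 differ, p = 0.286, d = 0.360.
seq2–seq3: 4/28 differ, p = 0.143, d = 0.158.
The smallest distance is between seq2 and seq3.

seq2 and seq3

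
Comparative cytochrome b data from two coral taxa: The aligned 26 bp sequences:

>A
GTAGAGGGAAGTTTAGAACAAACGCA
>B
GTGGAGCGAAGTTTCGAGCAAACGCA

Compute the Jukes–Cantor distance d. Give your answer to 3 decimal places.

The sequences differ at 4 of 26 sites (3, 7, 15, 18), so p = 4/26 ≈ 0.153846.
d = −(3/4) ln(1 − 4p/3) = −0.75 ln(1 − 0.205128) = −0.75 ln(0.794872)
  = −0.75 × (-0.229574) = 0.172181 substitutions/site.

0.172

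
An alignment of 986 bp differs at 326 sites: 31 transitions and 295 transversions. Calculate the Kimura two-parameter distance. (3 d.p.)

0.453

P = 31/986 ≈ 0.03144 and Q = 295/986 ≈ 0.299189.
Under the Kimura two-parameter model, d = −½ ln(1 − 2P − Q) − ¼ ln(1 − 2Q).
1 − 2P − Q = 0.637931, giving −½ ln(0.637931) = 0.224763.
1 − 2Q = 0.401622, giving −¼ ln(0.401622) = 0.228061.
d = 0.224763 + 0.228061 = 0.452824.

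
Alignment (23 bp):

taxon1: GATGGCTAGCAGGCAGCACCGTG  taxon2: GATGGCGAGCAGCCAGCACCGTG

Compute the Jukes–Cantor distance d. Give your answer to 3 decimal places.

The sequences differ at 2 of 23 sites (7, 13), so p = 2/23 ≈ 0.086957.
d = −(3/4) ln(1 − 4p/3) = −0.75 ln(1 − 0.115943) = −0.75 ln(0.884057)
  = −0.75 × (-0.123234) = 0.092426 substitutions/site.

0.092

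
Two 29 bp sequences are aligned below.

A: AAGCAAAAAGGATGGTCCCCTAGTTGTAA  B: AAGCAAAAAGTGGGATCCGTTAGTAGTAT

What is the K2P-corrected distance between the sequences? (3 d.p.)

0.344

Of 29 sites, 3 differences are transitions and 5 are transversions, so P = 3/29 ≈ 0.103448 and Q = 5/29 ≈ 0.172414.
Under the Kimura two-parameter model, d = −½ ln(1 − 2P − Q) − ¼ ln(1 − 2Q).
1 − 2P − Q = 0.62069, giving −½ ln(0.62069) = 0.238462.
1 − 2Q = 0.655172, giving −¼ ln(0.655172) = 0.105714.
d = 0.238462 + 0.105714 = 0.344176.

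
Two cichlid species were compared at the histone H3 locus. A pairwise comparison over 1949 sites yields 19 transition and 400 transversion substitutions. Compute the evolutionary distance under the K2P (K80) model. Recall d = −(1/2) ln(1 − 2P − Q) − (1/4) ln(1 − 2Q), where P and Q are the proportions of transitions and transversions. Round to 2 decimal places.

P = 19/1949 ≈ 0.009749 and Q = 400/1949 ≈ 0.205233.
Under the Kimura two-parameter model, d = −½ ln(1 − 2P − Q) − ¼ ln(1 − 2Q).
1 − 2P − Q = 0.775269, giving −½ ln(0.775269) = 0.127273.
1 − 2Q = 0.589534, giving −¼ ln(0.589534) = 0.132106.
d = 0.127273 + 0.132106 = 0.259379.

0.26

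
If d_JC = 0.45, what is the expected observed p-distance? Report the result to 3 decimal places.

p = (3/4)(1 − e^(−4d/3)) = 0.75 × (1 − e^(-0.6)) = 0.75 × (1 − 0.548812) = 0.338391.

0.338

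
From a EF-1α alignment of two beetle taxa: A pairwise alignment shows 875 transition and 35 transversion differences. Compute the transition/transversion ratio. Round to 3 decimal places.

25.000

R = 875/35 = 25.000.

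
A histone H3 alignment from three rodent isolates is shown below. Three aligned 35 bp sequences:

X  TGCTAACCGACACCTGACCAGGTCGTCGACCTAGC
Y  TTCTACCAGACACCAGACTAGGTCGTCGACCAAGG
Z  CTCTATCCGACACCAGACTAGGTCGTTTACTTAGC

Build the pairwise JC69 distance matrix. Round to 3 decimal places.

d(X,Y) = 0.233, d(X,Z) = 0.273, d(Y,Z) = 0.273

X–Y: 7/35 sites differ → p = 0.2, d = −0.75 ln(1 − 0.266667) = 0.232617 ≈ 0.233.
X–Z: 8/35 sites differ → p ≈ 0.228571, d = −0.75 ln(1 − 0.304761) = 0.272625 ≈ 0.273.
Y–Z: 8/35 sites differ → p ≈ 0.228571, d = −0.75 ln(1 − 0.304761) = 0.272625 ≈ 0.273.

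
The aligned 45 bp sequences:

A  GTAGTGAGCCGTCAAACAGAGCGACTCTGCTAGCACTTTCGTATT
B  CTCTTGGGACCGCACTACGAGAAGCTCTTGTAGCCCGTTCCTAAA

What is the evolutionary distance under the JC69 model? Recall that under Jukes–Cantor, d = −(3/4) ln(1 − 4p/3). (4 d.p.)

The sequences differ at 21 of 45 sites, so p = 21/45 ≈ 0.466667.
d = −(3/4) ln(1 − 4p/3) = −0.75 ln(1 − 0.622223) = −0.75 ln(0.377777)
  = −0.75 × (-0.973451) = 0.730088 substitutions/site.

0.7301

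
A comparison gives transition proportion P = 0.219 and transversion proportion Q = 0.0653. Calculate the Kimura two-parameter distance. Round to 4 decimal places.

0.3849

Under the Kimura two-parameter model, d = −½ ln(1 − 2P − Q) − ¼ ln(1 − 2Q).
1 − 2P − Q = 0.4967, giving −½ ln(0.4967) = 0.349885.
1 − 2Q = 0.8694, giving −¼ ln(0.8694) = 0.034988.
d = 0.349885 + 0.034988 = 0.384873.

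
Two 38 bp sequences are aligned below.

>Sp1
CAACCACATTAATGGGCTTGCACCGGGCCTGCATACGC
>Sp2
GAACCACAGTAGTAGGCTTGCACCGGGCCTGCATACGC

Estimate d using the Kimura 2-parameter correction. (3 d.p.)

0.114

Of 38 sites, 2 differences are transitions and 2 are transversions, so P = 2/38 ≈ 0.052632 and Q = 2/38 ≈ 0.052632.
Under the Kimura two-parameter model, d = −½ ln(1 − 2P − Q) − ¼ ln(1 − 2Q).
1 − 2P − Q = 0.842104, giving −½ ln(0.842104) = 0.085926.
1 − 2Q = 0.894736, giving −¼ ln(0.894736) = 0.027807.
d = 0.085926 + 0.027807 = 0.113733.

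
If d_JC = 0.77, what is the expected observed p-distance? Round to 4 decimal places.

p = (3/4)(1 − e^(−4d/3)) = 0.75 × (1 − e^(-1.026667)) = 0.75 × (1 − 0.358199) = 0.481351.

0.4814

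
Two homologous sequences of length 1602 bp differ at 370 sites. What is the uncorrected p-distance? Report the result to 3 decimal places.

p = 370/1602 = 0.230961… ≈ 0.231 (to 3 d.p.).

0.231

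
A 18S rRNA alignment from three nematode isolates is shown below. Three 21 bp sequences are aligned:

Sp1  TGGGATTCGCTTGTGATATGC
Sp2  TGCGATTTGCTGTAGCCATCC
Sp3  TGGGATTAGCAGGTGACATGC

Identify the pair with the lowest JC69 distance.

Sp1–Sp2: 8/21 differ, p = 0.381, d = 0.532.
Sp1–Sp3: 4/21 differ, p = 0.190, d = 0.220.
Sp2–Sp3: 7/21 differ, p = 0.333, d = 0.441.
The smallest distance is between Sp1 and Sp3.

Sp1 and Sp3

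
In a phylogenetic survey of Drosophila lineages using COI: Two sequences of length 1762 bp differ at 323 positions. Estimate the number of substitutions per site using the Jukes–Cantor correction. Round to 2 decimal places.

0.21

p = 323/1762 ≈ 0.183314.
d = −(3/4) ln(1 − 4p/3) = −0.75 ln(1 − 0.244419) = −0.75 ln(0.755581)
  = −0.75 × (-0.280268) = 0.210201 substitutions/site.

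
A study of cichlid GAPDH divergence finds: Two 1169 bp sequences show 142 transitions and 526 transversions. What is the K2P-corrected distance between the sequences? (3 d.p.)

P = 142/1169 ≈ 0.121471 and Q = 526/1169 ≈ 0.449957.
Under the Kimura two-parameter model, d = −½ ln(1 − 2P − Q) − ¼ ln(1 − 2Q).
1 − 2P − Q = 0.307101, giving −½ ln(0.307101) = 0.590289.
1 − 2Q = 0.100086, giving −¼ ln(0.100086) = 0.575431.
d = 0.590289 + 0.575431 = 1.165720.

1.166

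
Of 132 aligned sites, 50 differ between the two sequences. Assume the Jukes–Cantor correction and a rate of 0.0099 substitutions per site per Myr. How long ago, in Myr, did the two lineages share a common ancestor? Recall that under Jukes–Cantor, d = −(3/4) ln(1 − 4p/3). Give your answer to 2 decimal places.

p = 50/132 ≈ 0.378788.
d = −(3/4) ln(1 − 4p/3) = −0.75 ln(1 − 0.505051) = −0.75 ln(0.494949)
  = −0.75 × (-0.703301) = 0.527476 substitutions/site.
Under a molecular clock d = 2μt, so t = d/(2μ) = 0.527476 / (2 × 0.0099) = 26.64 Myr.

26.64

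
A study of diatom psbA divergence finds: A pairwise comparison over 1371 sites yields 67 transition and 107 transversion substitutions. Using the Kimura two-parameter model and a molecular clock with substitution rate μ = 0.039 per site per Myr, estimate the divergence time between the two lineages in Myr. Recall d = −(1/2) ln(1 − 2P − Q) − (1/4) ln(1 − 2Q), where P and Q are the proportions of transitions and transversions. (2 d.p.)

1.78

P = 67/1371 ≈ 0.048869 and Q = 107/1371 ≈ 0.078045.
Under the Kimura two-parameter model, d = −½ ln(1 − 2P − Q) − ¼ ln(1 − 2Q).
1 − 2P − Q = 0.824217, giving −½ ln(0.824217) = 0.096661.
1 − 2Q = 0.84391, giving −¼ ln(0.84391) = 0.042427.
d = 0.096661 + 0.042427 = 0.139088.
Under a molecular clock d = 2μt, so t = d/(2μ) = 0.139088 / (2 × 0.039) = 1.78 Myr.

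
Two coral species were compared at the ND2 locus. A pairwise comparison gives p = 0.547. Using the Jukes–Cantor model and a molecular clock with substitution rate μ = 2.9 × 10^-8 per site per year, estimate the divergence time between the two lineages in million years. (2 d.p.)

d = −(3/4) ln(1 − 4p/3) = −0.75 ln(1 − 0.729333) = −0.75 ln(0.270667)
  = −0.75 × (-1.306866) = 0.980150 substitutions/site.
Under a molecular clock d = 2μt, so t = d/(2μ) = 0.980150 / (2 × 2.9 × 10^-8) = 16.90 million years.

16.90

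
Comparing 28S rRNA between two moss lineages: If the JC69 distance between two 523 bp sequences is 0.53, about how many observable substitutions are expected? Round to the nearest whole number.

Invert JC69: p = (3/4)(1 − e^(−4d/3)) = 0.75 × (1 − e^(-0.706667)) = 0.75 × (1 − 0.493286) = 0.380036.
Expected differing sites = pL ≈ 0.380036 × 523 = 198.758828 ≈ 199.

199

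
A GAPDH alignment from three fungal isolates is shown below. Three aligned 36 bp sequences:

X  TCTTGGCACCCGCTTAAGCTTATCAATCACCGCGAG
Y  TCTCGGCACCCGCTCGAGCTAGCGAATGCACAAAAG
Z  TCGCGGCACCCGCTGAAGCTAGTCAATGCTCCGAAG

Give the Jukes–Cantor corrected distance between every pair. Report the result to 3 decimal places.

d(X,Y) = 0.493, d(X,Z) = 0.392, d(Y,Z) = 0.264

X–Y: 13/36 sites differ → p ≈ 0.361111, d = −0.75 ln(1 − 0.481481) = 0.492584 ≈ 0.493.
X–Z: 11/36 sites differ → p ≈ 0.305556, d = −0.75 ln(1 − 0.407408) = 0.392437 ≈ 0.392.
Y–Z: 8/36 sites differ → p ≈ 0.222222, d = −0.75 ln(1 − 0.296296) = 0.263548 ≈ 0.264.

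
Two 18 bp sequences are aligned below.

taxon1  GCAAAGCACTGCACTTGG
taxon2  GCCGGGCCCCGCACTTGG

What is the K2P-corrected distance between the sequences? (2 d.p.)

0.36

Of 18 sites, 3 differences are transitions and 2 are transversions, so P = 3/18 ≈ 0.166667 and Q = 2/18 ≈ 0.111111.
Under the Kimura two-parameter model, d = −½ ln(1 − 2P − Q) − ¼ ln(1 − 2Q).
1 − 2P − Q = 0.555555, giving −½ ln(0.555555) = 0.293894.
1 − 2Q = 0.777778, giving −¼ ln(0.777778) = 0.062829.
d = 0.293894 + 0.062829 = 0.356723.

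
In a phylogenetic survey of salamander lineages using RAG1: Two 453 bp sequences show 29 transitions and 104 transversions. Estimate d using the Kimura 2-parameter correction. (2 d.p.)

P = 29/453 ≈ 0.064018 and Q = 104/453 ≈ 0.229581.
Under the Kimura two-parameter model, d = −½ ln(1 − 2P − Q) − ¼ ln(1 − 2Q).
1 − 2P − Q = 0.642383, giving −½ ln(0.642383) = 0.221285.
1 − 2Q = 0.540838, giving −¼ ln(0.540838) = 0.153659.
d = 0.221285 + 0.153659 = 0.374944.

0.37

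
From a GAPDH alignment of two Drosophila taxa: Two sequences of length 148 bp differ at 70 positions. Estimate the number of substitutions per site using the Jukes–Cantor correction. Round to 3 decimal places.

p = 70/148 ≈ 0.472973.
d = −(3/4) ln(1 − 4p/3) = −0.75 ln(1 − 0.630631) = −0.75 ln(0.369369)
  = −0.75 × (-0.995959) = 0.746969 substitutions/site.

0.747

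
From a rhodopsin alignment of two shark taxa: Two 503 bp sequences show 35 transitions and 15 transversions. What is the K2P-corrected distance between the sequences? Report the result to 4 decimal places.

P = 35/503 ≈ 0.069583 and Q = 15/503 ≈ 0.029821.
Under the Kimura two-parameter model, d = −½ ln(1 − 2P − Q) − ¼ ln(1 − 2Q).
1 − 2P − Q = 0.831013, giving −½ ln(0.831013) = 0.092555.
1 − 2Q = 0.940358, giving −¼ ln(0.940358) = 0.015374.
d = 0.092555 + 0.015374 = 0.107929.

0.1079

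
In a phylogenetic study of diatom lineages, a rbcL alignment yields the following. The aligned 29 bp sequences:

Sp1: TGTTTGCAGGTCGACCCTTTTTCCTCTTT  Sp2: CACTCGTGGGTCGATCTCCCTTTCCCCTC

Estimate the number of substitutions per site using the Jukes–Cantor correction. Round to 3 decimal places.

0.878

The sequences differ at 15 of 29 sites, so p = 15/29 ≈ 0.517241.
d = −(3/4) ln(1 − 4p/3) = −0.75 ln(1 − 0.689655) = −0.75 ln(0.310345)
  = −0.75 × (-1.170071) = 0.877553 substitutions/site.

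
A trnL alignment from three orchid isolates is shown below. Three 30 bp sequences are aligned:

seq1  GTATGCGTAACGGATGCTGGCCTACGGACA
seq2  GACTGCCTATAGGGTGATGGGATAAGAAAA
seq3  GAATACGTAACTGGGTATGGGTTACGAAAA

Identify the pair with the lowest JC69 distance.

seq2 and seq3

seq1–seq2: 12/30 differ, p = 0.400, d = 0.572.
seq1–seq3: 11/30 differ, p = 0.367, d = 0.503.
seq2–seq3: 10/30 differ, p = 0.333, d = 0.441.
The smallest distance is between seq2 and seq3.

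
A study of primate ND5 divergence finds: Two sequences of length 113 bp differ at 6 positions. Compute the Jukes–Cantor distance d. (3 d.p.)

0.055

p = 6/113 ≈ 0.053097.
d = −(3/4) ln(1 − 4p/3) = −0.75 ln(1 − 0.070796) = −0.75 ln(0.929204)
  = −0.75 × (-0.073427) = 0.055070 substitutions/site.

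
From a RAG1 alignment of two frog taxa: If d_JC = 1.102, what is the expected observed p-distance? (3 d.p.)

0.577

p = (3/4)(1 − e^(−4d/3)) = 0.75 × (1 − e^(-1.469333)) = 0.75 × (1 − 0.230079) = 0.577441.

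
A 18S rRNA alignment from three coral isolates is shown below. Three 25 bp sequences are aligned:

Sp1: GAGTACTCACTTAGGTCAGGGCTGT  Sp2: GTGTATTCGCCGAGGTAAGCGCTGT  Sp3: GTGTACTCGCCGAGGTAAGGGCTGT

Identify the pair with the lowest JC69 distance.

Sp2 and Sp3

Sp1–Sp2: 7/25 differ, p = 0.280, d = 0.351.
Sp1–Sp3: 5/25 differ, p = 0.200, d = 0.233.
Sp2–Sp3: 2/25 differ, p = 0.080, d = 0.085.
The smallest distance is between Sp2 and Sp3.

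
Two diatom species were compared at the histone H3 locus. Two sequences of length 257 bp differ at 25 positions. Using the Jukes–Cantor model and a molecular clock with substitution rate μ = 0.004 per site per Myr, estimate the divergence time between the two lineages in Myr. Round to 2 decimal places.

p = 25/257 ≈ 0.097276.
d = −(3/4) ln(1 − 4p/3) = −0.75 ln(1 − 0.129701) = −0.75 ln(0.870299)
  = −0.75 × (-0.138918) = 0.104189 substitutions/site.
Under a molecular clock d = 2μt, so t = d/(2μ) = 0.104189 / (2 × 0.004) = 13.02 Myr.

13.02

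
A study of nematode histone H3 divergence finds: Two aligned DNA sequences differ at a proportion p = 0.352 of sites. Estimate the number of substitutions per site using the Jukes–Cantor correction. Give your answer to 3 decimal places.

0.475

d = −(3/4) ln(1 − 4p/3) = −0.75 ln(1 − 0.469333) = −0.75 ln(0.530667)
  = −0.75 × (-0.633621) = 0.475216 substitutions/site.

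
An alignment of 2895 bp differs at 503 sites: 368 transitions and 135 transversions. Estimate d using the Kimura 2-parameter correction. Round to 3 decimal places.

0.203

P = 368/2895 ≈ 0.127116 and Q = 135/2895 ≈ 0.046632.
Under the Kimura two-parameter model, d = −½ ln(1 − 2P − Q) − ¼ ln(1 − 2Q).
1 − 2P − Q = 0.699136, giving −½ ln(0.699136) = 0.178955.
1 − 2Q = 0.906736, giving −¼ ln(0.906736) = 0.024476.
d = 0.178955 + 0.024476 = 0.203431.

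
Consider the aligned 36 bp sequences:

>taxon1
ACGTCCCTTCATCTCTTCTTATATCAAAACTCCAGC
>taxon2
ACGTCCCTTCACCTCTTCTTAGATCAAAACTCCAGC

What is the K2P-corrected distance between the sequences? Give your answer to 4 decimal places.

0.0578

Of 36 sites, 1 differences are transitions and 1 are transversions, so P = 1/36 ≈ 0.027778 and Q = 1/36 ≈ 0.027778.
Under the Kimura two-parameter model, d = −½ ln(1 − 2P − Q) − ¼ ln(1 − 2Q).
1 − 2P − Q = 0.916666, giving −½ ln(0.916666) = 0.043506.
1 − 2Q = 0.944444, giving −¼ ln(0.944444) = 0.014290.
d = 0.043506 + 0.014290 = 0.057796.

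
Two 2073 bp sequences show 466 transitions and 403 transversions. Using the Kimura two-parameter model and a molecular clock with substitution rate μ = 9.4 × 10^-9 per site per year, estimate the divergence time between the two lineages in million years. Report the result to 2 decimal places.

34.02

P = 466/2073 ≈ 0.224795 and Q = 403/2073 ≈ 0.194404.
Under the Kimura two-parameter model, d = −½ ln(1 − 2P − Q) − ¼ ln(1 − 2Q).
1 − 2P − Q = 0.356006, giving −½ ln(0.356006) = 0.516404.
1 − 2Q = 0.611192, giving −¼ ln(0.611192) = 0.123086.
d = 0.516404 + 0.123086 = 0.639490.
Under a molecular clock d = 2μt, so t = d/(2μ) = 0.639490 / (2 × 9.4 × 10^-9) = 34.02 million years.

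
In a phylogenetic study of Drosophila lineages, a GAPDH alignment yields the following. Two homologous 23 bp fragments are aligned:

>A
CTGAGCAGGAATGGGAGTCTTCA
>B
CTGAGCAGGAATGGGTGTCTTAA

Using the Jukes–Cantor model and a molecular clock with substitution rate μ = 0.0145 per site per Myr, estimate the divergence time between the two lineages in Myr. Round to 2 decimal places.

3.19

The sequences differ at 2 of 23 sites (16, 22), so p = 2/23 ≈ 0.086957.
d = −(3/4) ln(1 − 4p/3) = −0.75 ln(1 − 0.115943) = −0.75 ln(0.884057)
  = −0.75 × (-0.123234) = 0.092426 substitutions/site.
Under a molecular clock d = 2μt, so t = d/(2μ) = 0.092426 / (2 × 0.0145) = 3.19 Myr.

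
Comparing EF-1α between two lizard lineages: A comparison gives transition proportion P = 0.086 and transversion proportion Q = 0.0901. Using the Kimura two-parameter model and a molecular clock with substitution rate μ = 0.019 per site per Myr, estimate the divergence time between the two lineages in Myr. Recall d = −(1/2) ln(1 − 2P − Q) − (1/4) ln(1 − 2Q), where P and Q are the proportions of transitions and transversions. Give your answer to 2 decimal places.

Under the Kimura two-parameter model, d = −½ ln(1 − 2P − Q) − ¼ ln(1 − 2Q).
1 − 2P − Q = 0.7379, giving −½ ln(0.7379) = 0.151973.
1 − 2Q = 0.8198, giving −¼ ln(0.8198) = 0.049674.
d = 0.151973 + 0.049674 = 0.201647.
Under a molecular clock d = 2μt, so t = d/(2μ) = 0.201647 / (2 × 0.019) = 5.31 Myr.

5.31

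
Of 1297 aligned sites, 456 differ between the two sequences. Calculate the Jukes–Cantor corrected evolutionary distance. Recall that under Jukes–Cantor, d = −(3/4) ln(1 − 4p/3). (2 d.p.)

p = 456/1297 ≈ 0.351581.
d = −(3/4) ln(1 − 4p/3) = −0.75 ln(1 − 0.468775) = −0.75 ln(0.531225)
  = −0.75 × (-0.632570) = 0.474428 substitutions/site.

0.47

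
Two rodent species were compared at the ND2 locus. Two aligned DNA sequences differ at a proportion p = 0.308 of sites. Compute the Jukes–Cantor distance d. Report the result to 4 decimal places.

0.3966

d = −(3/4) ln(1 − 4p/3) = −0.75 ln(1 − 0.410667) = −0.75 ln(0.589333)
  = −0.75 × (-0.528764) = 0.396573 substitutions/site.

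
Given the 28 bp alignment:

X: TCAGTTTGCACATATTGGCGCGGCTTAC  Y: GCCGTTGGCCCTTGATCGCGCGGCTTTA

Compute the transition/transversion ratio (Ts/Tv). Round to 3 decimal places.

0.111

Transitions are A↔G and C↔T; transversions are all other mismatches.
Transitions: 1. Transversions: 9.
R = 1/9 = 0.111111… ≈ 0.111 (to 3 d.p.).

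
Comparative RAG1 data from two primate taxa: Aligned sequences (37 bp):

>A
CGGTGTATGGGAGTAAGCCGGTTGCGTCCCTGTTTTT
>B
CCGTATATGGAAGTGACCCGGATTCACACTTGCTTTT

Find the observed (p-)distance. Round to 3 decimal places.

0.324

The sequences differ at 12 of 37 positions.
p = 12/37 = 0.324324… ≈ 0.324 (to 3 d.p.).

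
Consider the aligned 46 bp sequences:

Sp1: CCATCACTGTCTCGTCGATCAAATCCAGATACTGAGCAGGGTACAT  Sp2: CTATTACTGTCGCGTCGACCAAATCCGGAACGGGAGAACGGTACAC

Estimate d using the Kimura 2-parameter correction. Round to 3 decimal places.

0.321

Of 46 sites, 5 differences are transitions and 7 are transversions, so P = 5/46 ≈ 0.108696 and Q = 7/46 ≈ 0.152174.
Under the Kimura two-parameter model, d = −½ ln(1 − 2P − Q) − ¼ ln(1 − 2Q).
1 − 2P − Q = 0.630434, giving −½ ln(0.630434) = 0.230673.
1 − 2Q = 0.695652, giving −¼ ln(0.695652) = 0.090726.
d = 0.230673 + 0.090726 = 0.321399.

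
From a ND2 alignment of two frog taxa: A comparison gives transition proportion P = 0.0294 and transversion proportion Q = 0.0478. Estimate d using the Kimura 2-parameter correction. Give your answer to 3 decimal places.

Under the Kimura two-parameter model, d = −½ ln(1 − 2P − Q) − ¼ ln(1 − 2Q).
1 − 2P − Q = 0.8934, giving −½ ln(0.8934) = 0.056360.
1 − 2Q = 0.9044, giving −¼ ln(0.9044) = 0.025121.
d = 0.056360 + 0.025121 = 0.081481.

0.081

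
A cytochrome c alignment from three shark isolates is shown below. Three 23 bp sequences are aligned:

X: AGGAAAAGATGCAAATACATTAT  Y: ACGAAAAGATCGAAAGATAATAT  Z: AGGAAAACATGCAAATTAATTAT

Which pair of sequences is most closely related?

X and Z

X–Y: 6/23 differ, p = 0.261, d = 0.321.
X–Z: 3/23 differ, p = 0.130, d = 0.143.
Y–Z: 8/23 differ, p = 0.348, d = 0.467.
The smallest distance is between X and Z.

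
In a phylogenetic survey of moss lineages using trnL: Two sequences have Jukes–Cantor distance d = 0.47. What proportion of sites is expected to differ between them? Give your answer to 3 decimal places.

p = (3/4)(1 − e^(−4d/3)) = 0.75 × (1 − e^(-0.626667)) = 0.75 × (1 − 0.534370) = 0.349223.

0.349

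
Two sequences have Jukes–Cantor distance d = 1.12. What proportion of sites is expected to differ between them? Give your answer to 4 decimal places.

p = (3/4)(1 − e^(−4d/3)) = 0.75 × (1 − e^(-1.493333)) = 0.75 × (1 − 0.224623) = 0.581533.

0.5815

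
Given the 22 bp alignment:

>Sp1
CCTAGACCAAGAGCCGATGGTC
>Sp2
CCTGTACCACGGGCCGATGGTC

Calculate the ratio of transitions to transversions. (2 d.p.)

Transitions are A↔G and C↔T; transversions are all other mismatches.
Transitions: 2. Transversions: 2.
R = 2/2 = 1.00.

1.00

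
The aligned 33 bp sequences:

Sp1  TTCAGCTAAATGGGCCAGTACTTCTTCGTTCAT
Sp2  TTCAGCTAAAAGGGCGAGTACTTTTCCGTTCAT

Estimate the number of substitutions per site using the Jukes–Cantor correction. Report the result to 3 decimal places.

0.132

The sequences differ at 4 of 33 sites (11, 16, 24, 26), so p = 4/33 ≈ 0.121212.
d = −(3/4) ln(1 − 4p/3) = −0.75 ln(1 − 0.161616) = −0.75 ln(0.838384)
  = −0.75 × (-0.176279) = 0.132209 substitutions/site.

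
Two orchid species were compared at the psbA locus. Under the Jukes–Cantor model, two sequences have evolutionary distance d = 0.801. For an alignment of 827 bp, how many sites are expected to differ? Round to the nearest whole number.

407

Invert JC69: p = (3/4)(1 − e^(−4d/3)) = 0.75 × (1 − e^(-1.068)) = 0.75 × (1 − 0.343695) = 0.492229.
Expected differing sites = pL ≈ 0.492229 × 827 = 407.073383 ≈ 407.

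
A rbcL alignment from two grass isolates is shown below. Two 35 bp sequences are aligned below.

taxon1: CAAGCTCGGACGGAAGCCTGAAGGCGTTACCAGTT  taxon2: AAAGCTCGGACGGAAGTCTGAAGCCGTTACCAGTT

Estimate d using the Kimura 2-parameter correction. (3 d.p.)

0.091

Of 35 sites, 1 differences are transitions and 2 are transversions, so P = 1/35 ≈ 0.028571 and Q = 2/35 ≈ 0.057143.
Under the Kimura two-parameter model, d = −½ ln(1 − 2P − Q) − ¼ ln(1 − 2Q).
1 − 2P − Q = 0.885715, giving −½ ln(0.885715) = 0.060680.
1 − 2Q = 0.885714, giving −¼ ln(0.885714) = 0.030340.
d = 0.060680 + 0.030340 = 0.091020.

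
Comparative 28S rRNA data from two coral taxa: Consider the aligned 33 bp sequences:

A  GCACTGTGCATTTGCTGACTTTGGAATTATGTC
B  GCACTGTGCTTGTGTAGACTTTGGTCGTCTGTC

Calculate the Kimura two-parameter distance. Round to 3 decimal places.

0.297

Of 33 sites, 1 differences are transitions and 7 are transversions, so P = 1/33 ≈ 0.030303 and Q = 7/33 ≈ 0.212121.
Under the Kimura two-parameter model, d = −½ ln(1 − 2P − Q) − ¼ ln(1 − 2Q).
1 − 2P − Q = 0.727273, giving −½ ln(0.727273) = 0.159227.
1 − 2Q = 0.575758, giving −¼ ln(0.575758) = 0.138017.
d = 0.159227 + 0.138017 = 0.297244.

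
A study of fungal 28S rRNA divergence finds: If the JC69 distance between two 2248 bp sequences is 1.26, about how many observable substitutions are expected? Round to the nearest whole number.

Invert JC69: p = (3/4)(1 − e^(−4d/3)) = 0.75 × (1 − e^(-1.68)) = 0.75 × (1 − 0.186374) = 0.610220.
Expected differing sites = pL ≈ 0.610220 × 2248 = 1371.77456 ≈ 1372.

1372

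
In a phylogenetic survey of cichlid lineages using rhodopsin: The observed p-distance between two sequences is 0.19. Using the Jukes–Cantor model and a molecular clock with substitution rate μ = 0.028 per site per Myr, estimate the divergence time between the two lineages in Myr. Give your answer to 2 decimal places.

3.91

d = −(3/4) ln(1 − 4p/3) = −0.75 ln(1 − 0.253333) = −0.75 ln(0.746667)
  = −0.75 × (-0.292136) = 0.219102 substitutions/site.
Under a molecular clock d = 2μt, so t = d/(2μ) = 0.219102 / (2 × 0.028) = 3.91 Myr.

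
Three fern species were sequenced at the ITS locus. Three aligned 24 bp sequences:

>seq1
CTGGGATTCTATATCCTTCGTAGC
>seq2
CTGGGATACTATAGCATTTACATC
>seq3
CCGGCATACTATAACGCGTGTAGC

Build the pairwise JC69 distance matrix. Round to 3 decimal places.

seq1–seq2: 7/24 sites differ → p ≈ 0.291667, d = −0.75 ln(1 − 0.388889) = 0.369358 ≈ 0.369.
seq1–seq3: 8/24 sites differ → p ≈ 0.333333, d = −0.75 ln(1 − 0.444444) = 0.440839 ≈ 0.441.
seq2–seq3: 9/24 sites differ → p = 0.375, d = −0.75 ln(1 − 0.5) = 0.519860 ≈ 0.520.

d(seq1,seq2) = 0.369, d(seq1,seq3) = 0.441, d(seq2,seq3) = 0.520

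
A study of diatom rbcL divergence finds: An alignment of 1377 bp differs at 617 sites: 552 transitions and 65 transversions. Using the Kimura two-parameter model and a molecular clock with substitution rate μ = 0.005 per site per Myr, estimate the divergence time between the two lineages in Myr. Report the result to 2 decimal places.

96.99

P = 552/1377 ≈ 0.400871 and Q = 65/1377 ≈ 0.047204.
Under the Kimura two-parameter model, d = −½ ln(1 − 2P − Q) − ¼ ln(1 − 2Q).
1 − 2P − Q = 0.151054, giving −½ ln(0.151054) = 0.945059.
1 − 2Q = 0.905592, giving −¼ ln(0.905592) = 0.024792.
d = 0.945059 + 0.024792 = 0.969851.
Under a molecular clock d = 2μt, so t = d/(2μ) = 0.969851 / (2 × 0.005) = 96.99 Myr.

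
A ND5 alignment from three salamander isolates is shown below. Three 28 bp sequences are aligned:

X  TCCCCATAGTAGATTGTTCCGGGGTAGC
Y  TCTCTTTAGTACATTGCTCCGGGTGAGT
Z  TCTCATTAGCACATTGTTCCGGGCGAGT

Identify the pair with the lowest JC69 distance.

Y and Z

X–Y: 8/28 differ, p = 0.286, d = 0.360.
X–Z: 8/28 differ, p = 0.286, d = 0.360.
Y–Z: 4/28 differ, p = 0.143, d = 0.158.
The smallest distance is between Y and Z.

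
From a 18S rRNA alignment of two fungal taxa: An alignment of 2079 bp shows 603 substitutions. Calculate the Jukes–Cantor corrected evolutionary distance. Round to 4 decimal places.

0.3667

p = 603/2079 ≈ 0.290043.
d = −(3/4) ln(1 − 4p/3) = −0.75 ln(1 − 0.386724) = −0.75 ln(0.613276)
  = −0.75 × (-0.488940) = 0.366705 substitutions/site.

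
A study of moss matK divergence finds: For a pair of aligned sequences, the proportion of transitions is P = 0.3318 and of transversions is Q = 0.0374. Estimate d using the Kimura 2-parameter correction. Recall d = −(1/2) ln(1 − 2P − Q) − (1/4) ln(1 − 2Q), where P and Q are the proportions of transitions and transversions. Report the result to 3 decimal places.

Under the Kimura two-parameter model, d = −½ ln(1 − 2P − Q) − ¼ ln(1 − 2Q).
1 − 2P − Q = 0.299, giving −½ ln(0.299) = 0.603656.
1 − 2Q = 0.9252, giving −¼ ln(0.9252) = 0.019436.
d = 0.603656 + 0.019436 = 0.623092.

0.623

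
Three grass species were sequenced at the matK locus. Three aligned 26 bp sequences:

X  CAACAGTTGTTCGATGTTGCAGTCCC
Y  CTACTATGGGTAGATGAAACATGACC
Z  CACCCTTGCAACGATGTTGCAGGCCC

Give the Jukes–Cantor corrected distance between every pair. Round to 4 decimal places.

d(X,Y) = 0.7166, d(X,Z) = 0.3961, d(Y,Z) = 0.8240

X–Y: 12/26 sites differ → p ≈ 0.461538, d = −0.75 ln(1 − 0.615384) = 0.716632 ≈ 0.7166.
X–Z: 8/26 sites differ → p ≈ 0.307692, d = −0.75 ln(1 − 0.410256) = 0.396050 ≈ 0.3961.
Y–Z: 13/26 sites differ → p = 0.5, d = −0.75 ln(1 − 0.666667) = 0.823960 ≈ 0.8240.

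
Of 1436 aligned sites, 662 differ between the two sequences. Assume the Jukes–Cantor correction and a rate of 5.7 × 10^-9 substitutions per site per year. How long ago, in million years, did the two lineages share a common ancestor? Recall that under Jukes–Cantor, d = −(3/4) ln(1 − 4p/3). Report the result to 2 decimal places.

62.74

p = 662/1436 ≈ 0.461003.
d = −(3/4) ln(1 − 4p/3) = −0.75 ln(1 − 0.614671) = −0.75 ln(0.385329)
  = −0.75 × (-0.953658) = 0.715244 substitutions/site.
Under a molecular clock d = 2μt, so t = d/(2μ) = 0.715244 / (2 × 5.7 × 10^-9) = 62.74 million years.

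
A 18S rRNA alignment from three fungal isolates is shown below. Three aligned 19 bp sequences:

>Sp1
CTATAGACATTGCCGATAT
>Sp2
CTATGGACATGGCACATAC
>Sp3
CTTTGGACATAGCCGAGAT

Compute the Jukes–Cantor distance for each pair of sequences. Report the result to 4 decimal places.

Sp1–Sp2: 5/19 sites differ → p ≈ 0.263158, d = −0.75 ln(1 − 0.350877) = 0.324100 ≈ 0.3241.
Sp1–Sp3: 4/19 sites differ → p ≈ 0.210526, d = −0.75 ln(1 − 0.280701) = 0.247109 ≈ 0.2471.
Sp2–Sp3: 6/19 sites differ → p ≈ 0.315789, d = −0.75 ln(1 − 0.421052) = 0.409907 ≈ 0.4099.

d(Sp1,Sp2) = 0.3241, d(Sp1,Sp3) = 0.2471, d(Sp2,Sp3) = 0.4099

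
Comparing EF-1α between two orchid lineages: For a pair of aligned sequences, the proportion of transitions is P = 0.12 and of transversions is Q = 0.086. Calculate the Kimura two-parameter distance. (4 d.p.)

Under the Kimura two-parameter model, d = −½ ln(1 − 2P − Q) − ¼ ln(1 − 2Q).
1 − 2P − Q = 0.674, giving −½ ln(0.674) = 0.197263.
1 − 2Q = 0.828, giving −¼ ln(0.828) = 0.047186.
d = 0.197263 + 0.047186 = 0.244449.

0.2444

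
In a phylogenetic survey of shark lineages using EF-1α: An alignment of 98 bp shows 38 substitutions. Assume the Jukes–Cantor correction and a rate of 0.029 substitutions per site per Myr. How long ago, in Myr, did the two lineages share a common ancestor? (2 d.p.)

p = 38/98 ≈ 0.387755.
d = −(3/4) ln(1 − 4p/3) = −0.75 ln(1 − 0.517007) = −0.75 ln(0.482993)
  = −0.75 × (-0.727753) = 0.545815 substitutions/site.
Under a molecular clock d = 2μt, so t = d/(2μ) = 0.545815 / (2 × 0.029) = 9.41 Myr.

9.41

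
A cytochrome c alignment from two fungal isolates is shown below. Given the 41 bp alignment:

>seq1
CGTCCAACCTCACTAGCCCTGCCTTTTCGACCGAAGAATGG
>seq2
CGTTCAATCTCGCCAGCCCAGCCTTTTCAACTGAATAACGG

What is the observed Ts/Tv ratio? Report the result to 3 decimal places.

3.500

Transitions are A↔G and C↔T; transversions are all other mismatches.
Transitions: 7. Transversions: 2.
R = 7/2 = 3.500.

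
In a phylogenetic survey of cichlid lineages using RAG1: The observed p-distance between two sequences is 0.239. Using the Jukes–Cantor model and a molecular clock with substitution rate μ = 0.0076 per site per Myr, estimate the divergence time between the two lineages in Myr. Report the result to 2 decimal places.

d = −(3/4) ln(1 − 4p/3) = −0.75 ln(1 − 0.318667) = −0.75 ln(0.681333)
  = −0.75 × (-0.383704) = 0.287778 substitutions/site.
Under a molecular clock d = 2μt, so t = d/(2μ) = 0.287778 / (2 × 0.0076) = 18.93 Myr.

18.93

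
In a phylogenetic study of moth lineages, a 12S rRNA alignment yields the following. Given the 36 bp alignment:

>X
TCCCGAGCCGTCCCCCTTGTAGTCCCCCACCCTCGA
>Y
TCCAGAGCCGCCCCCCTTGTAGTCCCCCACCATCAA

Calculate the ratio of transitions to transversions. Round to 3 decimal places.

Transitions are A↔G and C↔T; transversions are all other mismatches.
Transitions: 2. Transversions: 2.
R = 2/2 = 1.000.

1.000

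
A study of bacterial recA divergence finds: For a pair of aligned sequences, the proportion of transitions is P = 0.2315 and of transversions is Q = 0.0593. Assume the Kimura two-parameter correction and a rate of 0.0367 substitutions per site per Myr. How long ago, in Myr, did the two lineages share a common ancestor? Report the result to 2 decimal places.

Under the Kimura two-parameter model, d = −½ ln(1 − 2P − Q) − ¼ ln(1 − 2Q).
1 − 2P − Q = 0.4777, giving −½ ln(0.4777) = 0.369386.
1 − 2Q = 0.8814, giving −¼ ln(0.8814) = 0.031561.
d = 0.369386 + 0.031561 = 0.400947.
Under a molecular clock d = 2μt, so t = d/(2μ) = 0.400947 / (2 × 0.0367) = 5.46 Myr.

5.46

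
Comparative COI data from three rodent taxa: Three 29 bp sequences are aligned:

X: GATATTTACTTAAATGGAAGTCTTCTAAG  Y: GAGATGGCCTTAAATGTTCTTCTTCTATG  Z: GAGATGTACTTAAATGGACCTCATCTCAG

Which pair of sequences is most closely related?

X–Y: 9/29 differ, p = 0.310, d = 0.401.
X–Z: 6/29 differ, p = 0.207, d = 0.242.
Y–Z: 8/29 differ, p = 0.276, d = 0.344.
The smallest distance is between X and Z.

X and Z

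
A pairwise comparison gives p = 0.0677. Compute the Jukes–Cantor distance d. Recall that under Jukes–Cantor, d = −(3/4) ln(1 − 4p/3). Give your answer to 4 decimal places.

d = −(3/4) ln(1 − 4p/3) = −0.75 ln(1 − 0.090267) = −0.75 ln(0.909733)
  = −0.75 × (-0.094604) = 0.070953 substitutions/site.

0.0710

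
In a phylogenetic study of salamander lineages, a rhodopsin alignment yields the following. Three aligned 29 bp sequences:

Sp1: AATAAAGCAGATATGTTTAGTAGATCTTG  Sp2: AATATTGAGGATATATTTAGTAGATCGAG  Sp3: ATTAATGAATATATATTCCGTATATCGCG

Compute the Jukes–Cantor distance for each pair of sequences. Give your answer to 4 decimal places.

d(Sp1,Sp2) = 0.2913, d(Sp1,Sp3) = 0.4618, d(Sp2,Sp3) = 0.3439

Sp1–Sp2: 7/29 sites differ → p ≈ 0.241379, d = −0.75 ln(1 − 0.321839) = 0.291278 ≈ 0.2913.
Sp1–Sp3: 10/29 sites differ → p ≈ 0.344828, d = −0.75 ln(1 − 0.459771) = 0.461822 ≈ 0.4618.
Sp2–Sp3: 8/29 sites differ → p ≈ 0.275862, d = −0.75 ln(1 − 0.367816) = 0.343931 ≈ 0.3439.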